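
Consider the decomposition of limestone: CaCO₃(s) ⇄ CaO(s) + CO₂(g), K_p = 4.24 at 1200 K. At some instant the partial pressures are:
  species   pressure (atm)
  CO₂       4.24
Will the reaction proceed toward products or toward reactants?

(CaCO₃, CaO are pure solids — omitted from Q_p.)
Q_p = P(CO₂) = 4.24
Q_p = 4.24 = K_p, so the system is already at equilibrium.

at equilibrium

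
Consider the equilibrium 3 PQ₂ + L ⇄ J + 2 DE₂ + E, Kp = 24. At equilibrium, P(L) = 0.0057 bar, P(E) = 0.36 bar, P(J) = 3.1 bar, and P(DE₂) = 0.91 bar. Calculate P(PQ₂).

P(PQ₂) = 1.9 bar

At equilibrium, Kp = P(J)·P(DE₂)²·P(E) / (P(PQ₂)³·P(L)) = 24.
(3.1)·(0.91)²·(0.36) / ((P(PQ₂))³·(0.0057)) = 24
P(PQ₂)³ = 6.76 ⇒ P(PQ₂) = 1.9 bar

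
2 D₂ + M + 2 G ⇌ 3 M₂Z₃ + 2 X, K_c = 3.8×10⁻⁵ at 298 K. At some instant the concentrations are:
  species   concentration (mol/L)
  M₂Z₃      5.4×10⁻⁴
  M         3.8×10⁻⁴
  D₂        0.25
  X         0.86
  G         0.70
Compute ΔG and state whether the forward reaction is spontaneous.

ΔG = -3.31 kJ/mol; the forward reaction is spontaneous

Q_c = [M₂Z₃]³·[X]² / ([D₂]²·[M]·[G]²) = (5.4×10⁻⁴)³·(0.86)² / ((0.25)²·(3.8×10⁻⁴)·(0.70)²) = 1.00×10⁻⁵
ΔG = RT ln(Q_c/K_c) = (8.314 J mol⁻¹ K⁻¹)(298 K) × ln(1.00×10⁻⁵/3.8×10⁻⁵)
   = (2.478 kJ/mol)(-1.335) = -3.31 kJ/mol
ΔG < 0, so the forward reaction is spontaneous (proceeds forward).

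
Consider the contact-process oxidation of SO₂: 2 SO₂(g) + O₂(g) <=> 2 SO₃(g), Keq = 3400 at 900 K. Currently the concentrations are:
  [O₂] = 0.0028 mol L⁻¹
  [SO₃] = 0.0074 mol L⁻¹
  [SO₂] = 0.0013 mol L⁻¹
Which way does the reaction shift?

Q = [SO₃]² / ([SO₂]²·[O₂]) = (0.0074)² / ((0.0013)²·(0.0028)) = 12000
Q = 12000 > Keq = 3400, so the reverse reaction proceeds.

reverse (toward reactants)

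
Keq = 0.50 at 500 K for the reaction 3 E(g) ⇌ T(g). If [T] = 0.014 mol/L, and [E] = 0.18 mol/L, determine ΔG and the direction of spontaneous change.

ΔG = 6.52 kJ/mol; the forward reaction is non-spontaneous

Q = [T] / [E]³ = (0.014) / (0.18)³ = 2.40
ΔG = RT ln(Q/Keq) = (8.314 J mol⁻¹ K⁻¹)(500 K) × ln(2.40/0.50)
   = (4.157 kJ/mol)(1.569) = 6.52 kJ/mol
ΔG > 0, so the forward reaction is non-spontaneous (proceeds in reverse).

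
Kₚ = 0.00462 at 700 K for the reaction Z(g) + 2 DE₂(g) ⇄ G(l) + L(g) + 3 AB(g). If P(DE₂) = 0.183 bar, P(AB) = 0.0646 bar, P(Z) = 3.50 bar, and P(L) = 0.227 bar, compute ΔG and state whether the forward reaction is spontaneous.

ΔG = -12.7 kJ/mol; the forward reaction is spontaneous

(G is a pure liquid — omitted from Qₚ.)
Qₚ = P(L)·P(AB)³ / (P(Z)·P(DE₂)²) = (0.227)·(0.0646)³ / ((3.50)·(0.183)²) = 5.22e-4
ΔG = RT ln(Qₚ/Kₚ) = (8.314 J mol⁻¹ K⁻¹)(700 K) × ln(5.22e-4/0.00462)
   = (5.820 kJ/mol)(-2.180) = -12.7 kJ/mol
ΔG < 0, so the forward reaction is spontaneous (proceeds forward).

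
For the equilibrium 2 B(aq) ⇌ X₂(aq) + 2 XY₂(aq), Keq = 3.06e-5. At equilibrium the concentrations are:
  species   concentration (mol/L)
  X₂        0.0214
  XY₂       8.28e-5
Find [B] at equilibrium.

[B] = 0.00219 mol/L

At equilibrium, Keq = [X₂]·[XY₂]² / [B]² = 3.06e-5.
(0.0214)·(8.28e-5)² / ([B])² = 3.06e-5
[B]² = 4.79e-6 ⇒ [B] = 0.00219 mol/L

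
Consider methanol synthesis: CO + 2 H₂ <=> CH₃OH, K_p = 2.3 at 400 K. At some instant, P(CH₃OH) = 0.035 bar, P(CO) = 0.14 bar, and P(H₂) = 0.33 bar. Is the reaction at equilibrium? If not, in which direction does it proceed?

neither direction; the system is at equilibrium

Q_p = P(CH₃OH) / (P(CO)·P(H₂)²) = (0.035) / ((0.14)·(0.33)²) = 2.3
Q_p = 2.3 = K_p, so the system is already at equilibrium.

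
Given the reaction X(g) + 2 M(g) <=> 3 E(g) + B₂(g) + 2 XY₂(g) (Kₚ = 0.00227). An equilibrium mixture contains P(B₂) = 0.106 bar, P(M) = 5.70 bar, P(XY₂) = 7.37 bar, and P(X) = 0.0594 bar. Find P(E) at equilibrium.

At equilibrium, Kₚ = P(E)³·P(B₂)·P(XY₂)² / (P(X)·P(M)²) = 0.00227.
(P(E))³·(0.106)·(7.37)² / ((0.0594)·(5.70)²) = 0.00227
P(E)³ = 7.61×10⁻⁴ ⇒ P(E) = 0.0913 bar

P(E) = 0.0913 bar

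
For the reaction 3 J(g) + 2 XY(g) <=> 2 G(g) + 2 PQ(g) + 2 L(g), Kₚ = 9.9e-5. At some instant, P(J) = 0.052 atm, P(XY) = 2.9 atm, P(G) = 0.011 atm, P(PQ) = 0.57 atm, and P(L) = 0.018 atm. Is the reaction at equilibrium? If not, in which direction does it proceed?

forward (toward products)

Qₚ = P(G)²·P(PQ)²·P(L)² / (P(J)³·P(XY)²) = (0.011)²·(0.57)²·(0.018)² / ((0.052)³·(2.9)²) = 1.1e-5
Qₚ = 1.1e-5 < Kₚ = 9.9e-5, so the forward reaction proceeds.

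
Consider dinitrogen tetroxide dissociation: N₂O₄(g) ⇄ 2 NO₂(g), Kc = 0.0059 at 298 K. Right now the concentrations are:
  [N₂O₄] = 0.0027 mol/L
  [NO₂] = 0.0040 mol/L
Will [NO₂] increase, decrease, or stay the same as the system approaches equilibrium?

stay the same

Qc = [NO₂]² / [N₂O₄] = (0.0040)² / (0.0027) = 0.0059
Qc = 0.0059 = Kc; the system is at equilibrium.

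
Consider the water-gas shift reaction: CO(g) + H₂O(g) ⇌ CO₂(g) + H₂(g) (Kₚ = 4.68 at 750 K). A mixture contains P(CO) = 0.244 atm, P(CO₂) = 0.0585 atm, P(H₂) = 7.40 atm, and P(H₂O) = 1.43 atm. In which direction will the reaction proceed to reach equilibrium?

Qₚ = P(CO₂)·P(H₂) / (P(CO)·P(H₂O)) = (0.0585)·(7.40) / ((0.244)·(1.43)) = 1.24
Qₚ = 1.24 < Kₚ = 4.68, so the forward reaction proceeds.

toward products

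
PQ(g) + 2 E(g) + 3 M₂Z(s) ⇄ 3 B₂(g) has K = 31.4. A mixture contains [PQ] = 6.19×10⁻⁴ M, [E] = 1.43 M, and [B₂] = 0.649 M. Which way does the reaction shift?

reverse (toward reactants)

(M₂Z is a pure solid — omitted from Q.)
Q = [B₂]³ / ([PQ]·[E]²) = (0.649)³ / ((6.19×10⁻⁴)·(1.43)²) = 216
Q = 216 > K = 31.4, so the reverse reaction proceeds.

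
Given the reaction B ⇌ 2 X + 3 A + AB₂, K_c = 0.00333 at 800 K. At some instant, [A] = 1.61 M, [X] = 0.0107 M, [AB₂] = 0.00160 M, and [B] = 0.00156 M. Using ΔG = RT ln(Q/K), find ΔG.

ΔG = -12.7 kJ/mol

Q_c = [X]²·[A]³·[AB₂] / [B] = (0.0107)²·(1.61)³·(0.00160) / (0.00156) = 4.90e-4
ΔG = RT ln(Q_c/K_c) = (8.314 J mol⁻¹ K⁻¹)(800 K) × ln(4.90e-4/0.00333)
   = (6.651 kJ/mol)(-1.916) = -12.7 kJ/mol
ΔG < 0, so the forward reaction is spontaneous (proceeds forward).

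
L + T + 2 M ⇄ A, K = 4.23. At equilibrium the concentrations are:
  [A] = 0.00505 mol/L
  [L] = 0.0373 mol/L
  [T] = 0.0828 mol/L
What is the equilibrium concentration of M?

[M] = 0.622 mol/L

At equilibrium, K = [A] / ([L]·[T]·[M]²) = 4.23.
(0.00505) / ((0.0373)·(0.0828)·([M])²) = 4.23
[M]² = 0.387 ⇒ [M] = 0.622 mol/L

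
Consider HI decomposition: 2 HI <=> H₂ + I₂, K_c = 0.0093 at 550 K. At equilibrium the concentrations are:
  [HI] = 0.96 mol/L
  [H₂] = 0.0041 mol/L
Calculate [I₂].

At equilibrium, K_c = [H₂]·[I₂] / [HI]² = 0.0093.
(0.0041)·([I₂]) / (0.96)² = 0.0093
[I₂] = 2.09 = 2.1 mol/L

[I₂] = 2.1 mol/L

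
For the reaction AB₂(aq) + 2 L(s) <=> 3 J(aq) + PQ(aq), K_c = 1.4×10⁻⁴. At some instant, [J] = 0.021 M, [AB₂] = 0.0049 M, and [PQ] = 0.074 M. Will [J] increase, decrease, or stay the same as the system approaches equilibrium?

(L is a pure solid — omitted from Q_c.)
Q_c = [J]³·[PQ] / [AB₂] = (0.021)³·(0.074) / (0.0049) = 1.4×10⁻⁴
Q_c = 1.4×10⁻⁴ = K_c; the system is at equilibrium.

stay the same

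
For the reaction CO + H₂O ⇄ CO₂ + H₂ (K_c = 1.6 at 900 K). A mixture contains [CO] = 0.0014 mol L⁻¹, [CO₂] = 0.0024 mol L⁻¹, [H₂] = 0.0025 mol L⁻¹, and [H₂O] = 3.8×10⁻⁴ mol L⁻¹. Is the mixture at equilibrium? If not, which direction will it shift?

no; Q > K, reaction proceeds in reverse

Q_c = [CO₂]·[H₂] / ([CO]·[H₂O]) = (0.0024)·(0.0025) / ((0.0014)·(3.8×10⁻⁴)) = 11
Q_c = 11 > K_c = 1.6: net reverse reaction.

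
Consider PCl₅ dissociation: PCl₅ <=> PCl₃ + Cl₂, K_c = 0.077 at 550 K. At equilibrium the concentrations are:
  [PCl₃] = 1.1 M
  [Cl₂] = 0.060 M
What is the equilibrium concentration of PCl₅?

[PCl₅] = 0.86 M

At equilibrium, K_c = [PCl₃]·[Cl₂] / [PCl₅] = 0.077.
(1.1)·(0.060) / ([PCl₅]) = 0.077
[PCl₅] = 0.857 = 0.86 M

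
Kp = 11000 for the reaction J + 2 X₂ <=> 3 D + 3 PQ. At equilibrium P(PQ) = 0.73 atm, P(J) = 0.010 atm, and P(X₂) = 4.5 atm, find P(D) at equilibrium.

P(D) = 18 atm

At equilibrium, Kp = P(D)³·P(PQ)³ / (P(J)·P(X₂)²) = 11000.
(P(D))³·(0.73)³ / ((0.010)·(4.5)²) = 11000
P(D)³ = 5730 ⇒ P(D) = 18 atm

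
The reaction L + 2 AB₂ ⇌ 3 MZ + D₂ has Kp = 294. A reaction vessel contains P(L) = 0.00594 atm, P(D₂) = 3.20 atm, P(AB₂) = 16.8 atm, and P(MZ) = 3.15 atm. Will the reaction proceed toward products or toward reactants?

in the forward direction

Qp = P(MZ)³·P(D₂) / (P(L)·P(AB₂)²) = (3.15)³·(3.20) / ((0.00594)·(16.8)²) = 59.7
Qp = 59.7 < Kp = 294, so the forward reaction proceeds.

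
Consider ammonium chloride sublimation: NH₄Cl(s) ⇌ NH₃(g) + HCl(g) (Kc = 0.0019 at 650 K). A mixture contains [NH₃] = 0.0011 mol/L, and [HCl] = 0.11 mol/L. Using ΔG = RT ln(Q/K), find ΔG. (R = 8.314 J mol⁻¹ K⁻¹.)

(NH₄Cl is a pure solid — omitted from Qc.)
Qc = [NH₃]·[HCl] = (0.0011)·(0.11) = 1.21×10⁻⁴
ΔG = RT ln(Qc/Kc) = (8.314 J mol⁻¹ K⁻¹)(650 K) × ln(1.21×10⁻⁴/0.0019)
   = (5.404 kJ/mol)(-2.754) = -14.9 kJ/mol
ΔG < 0, so the forward reaction is spontaneous (proceeds forward).

ΔG = -14.9 kJ/mol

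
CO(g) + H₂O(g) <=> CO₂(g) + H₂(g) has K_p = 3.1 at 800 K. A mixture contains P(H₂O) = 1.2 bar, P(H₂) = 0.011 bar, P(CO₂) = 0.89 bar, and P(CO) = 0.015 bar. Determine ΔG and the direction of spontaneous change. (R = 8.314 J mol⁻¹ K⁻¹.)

Q_p = P(CO₂)·P(H₂) / (P(CO)·P(H₂O)) = (0.89)·(0.011) / ((0.015)·(1.2)) = 0.544
ΔG = RT ln(Q_p/K_p) = (8.314 J mol⁻¹ K⁻¹)(800 K) × ln(0.544/3.1)
   = (6.651 kJ/mol)(-1.740) = -11.6 kJ/mol
ΔG < 0, so the forward reaction is spontaneous (proceeds forward).

ΔG = -11.6 kJ/mol; the forward reaction is spontaneous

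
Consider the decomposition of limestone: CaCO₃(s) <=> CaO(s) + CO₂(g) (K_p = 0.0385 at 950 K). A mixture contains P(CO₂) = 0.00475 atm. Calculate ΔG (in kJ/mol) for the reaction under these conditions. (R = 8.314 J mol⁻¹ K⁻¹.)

ΔG = -16.5 kJ/mol

(CaCO₃, CaO are pure solids — omitted from Q_p.)
Q_p = P(CO₂) = 0.00475
ΔG = RT ln(Q_p/K_p) = (8.314 J mol⁻¹ K⁻¹)(950 K) × ln(0.00475/0.0385)
   = (7.898 kJ/mol)(-2.093) = -16.5 kJ/mol
ΔG < 0, so the forward reaction is spontaneous (proceeds forward).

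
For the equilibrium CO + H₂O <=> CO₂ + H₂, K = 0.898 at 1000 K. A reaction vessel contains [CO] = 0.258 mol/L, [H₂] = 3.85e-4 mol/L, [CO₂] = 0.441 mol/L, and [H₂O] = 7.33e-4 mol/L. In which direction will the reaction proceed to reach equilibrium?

no net change (already at equilibrium)

Q = [CO₂]·[H₂] / ([CO]·[H₂O]) = (0.441)·(3.85e-4) / ((0.258)·(7.33e-4)) = 0.898
Q = 0.898 = K, so the system is already at equilibrium.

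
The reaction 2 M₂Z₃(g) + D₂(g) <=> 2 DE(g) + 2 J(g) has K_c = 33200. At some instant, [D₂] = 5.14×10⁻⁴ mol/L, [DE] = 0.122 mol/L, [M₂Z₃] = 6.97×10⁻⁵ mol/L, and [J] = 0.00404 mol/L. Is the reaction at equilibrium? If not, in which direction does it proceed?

to the left

Q_c = [DE]²·[J]² / ([M₂Z₃]²·[D₂]) = (0.122)²·(0.00404)² / ((6.97×10⁻⁵)²·(5.14×10⁻⁴)) = 97300
Q_c = 97300 > K_c = 33200, so the reverse reaction proceeds.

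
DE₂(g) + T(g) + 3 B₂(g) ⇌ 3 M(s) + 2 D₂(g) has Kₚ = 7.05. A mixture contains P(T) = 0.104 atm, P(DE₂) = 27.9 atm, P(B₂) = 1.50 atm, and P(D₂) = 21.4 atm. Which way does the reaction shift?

in the reverse direction

(M is a pure solid — omitted from Qₚ.)
Qₚ = P(D₂)² / (P(DE₂)·P(T)·P(B₂)³) = (21.4)² / ((27.9)·(0.104)·(1.50)³) = 46.8
Qₚ = 46.8 > Kₚ = 7.05, so the reverse reaction proceeds.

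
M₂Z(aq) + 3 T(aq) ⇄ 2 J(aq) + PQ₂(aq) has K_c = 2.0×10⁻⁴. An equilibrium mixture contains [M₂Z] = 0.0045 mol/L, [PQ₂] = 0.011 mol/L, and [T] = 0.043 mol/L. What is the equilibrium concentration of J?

[J] = 8.1×10⁻⁵ mol/L

At equilibrium, K_c = [J]²·[PQ₂] / ([M₂Z]·[T]³) = 2.0×10⁻⁴.
([J])²·(0.011) / ((0.0045)·(0.043)³) = 2.0×10⁻⁴
[J]² = 6.51×10⁻⁹ ⇒ [J] = 8.1×10⁻⁵ mol/L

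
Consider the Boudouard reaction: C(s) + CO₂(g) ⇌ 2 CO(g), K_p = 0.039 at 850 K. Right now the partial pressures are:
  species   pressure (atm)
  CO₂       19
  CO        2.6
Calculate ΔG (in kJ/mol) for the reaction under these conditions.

ΔG = 15.6 kJ/mol

(C is a pure solid — omitted from Q_p.)
Q_p = P(CO)² / P(CO₂) = (2.6)² / (19) = 0.356
ΔG = RT ln(Q_p/K_p) = (8.314 J mol⁻¹ K⁻¹)(850 K) × ln(0.356/0.039)
   = (7.067 kJ/mol)(2.211) = 15.6 kJ/mol
ΔG > 0, so the forward reaction is non-spontaneous (proceeds in reverse).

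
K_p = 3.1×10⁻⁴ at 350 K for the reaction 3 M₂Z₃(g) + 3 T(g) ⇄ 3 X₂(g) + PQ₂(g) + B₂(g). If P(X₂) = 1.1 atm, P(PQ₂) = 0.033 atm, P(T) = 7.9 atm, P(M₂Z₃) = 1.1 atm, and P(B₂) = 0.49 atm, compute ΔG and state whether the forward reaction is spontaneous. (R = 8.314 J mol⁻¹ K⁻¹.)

Q_p = P(X₂)³·P(PQ₂)·P(B₂) / (P(M₂Z₃)³·P(T)³) = (1.1)³·(0.033)·(0.49) / ((1.1)³·(7.9)³) = 3.28×10⁻⁵
ΔG = RT ln(Q_p/K_p) = (8.314 J mol⁻¹ K⁻¹)(350 K) × ln(3.28×10⁻⁵/3.1×10⁻⁴)
   = (2.910 kJ/mol)(-2.246) = -6.54 kJ/mol
ΔG < 0, so the forward reaction is spontaneous (proceeds forward).

ΔG = -6.54 kJ/mol; the forward reaction is spontaneous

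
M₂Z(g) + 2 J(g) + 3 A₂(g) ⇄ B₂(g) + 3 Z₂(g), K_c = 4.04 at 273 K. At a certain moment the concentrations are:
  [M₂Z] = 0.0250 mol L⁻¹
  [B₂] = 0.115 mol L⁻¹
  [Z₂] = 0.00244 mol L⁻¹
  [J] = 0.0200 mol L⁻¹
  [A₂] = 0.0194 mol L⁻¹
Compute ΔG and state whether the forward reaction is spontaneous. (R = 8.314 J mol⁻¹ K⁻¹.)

ΔG = 3.94 kJ/mol; the forward reaction is non-spontaneous

Q_c = [B₂]·[Z₂]³ / ([M₂Z]·[J]²·[A₂]³) = (0.115)·(0.00244)³ / ((0.0250)·(0.0200)²·(0.0194)³) = 22.9
ΔG = RT ln(Q_c/K_c) = (8.314 J mol⁻¹ K⁻¹)(273 K) × ln(22.9/4.04)
   = (2.270 kJ/mol)(1.735) = 3.94 kJ/mol
ΔG > 0, so the forward reaction is non-spontaneous (proceeds in reverse).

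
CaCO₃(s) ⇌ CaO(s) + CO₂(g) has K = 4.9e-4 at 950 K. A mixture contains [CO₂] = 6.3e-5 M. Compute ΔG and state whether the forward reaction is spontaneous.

ΔG = -16.2 kJ/mol; the forward reaction is spontaneous

(CaCO₃, CaO are pure solids — omitted from Q.)
Q = [CO₂] = 6.30e-5
ΔG = RT ln(Q/K) = (8.314 J mol⁻¹ K⁻¹)(950 K) × ln(6.30e-5/4.9e-4)
   = (7.898 kJ/mol)(-2.051) = -16.2 kJ/mol
ΔG < 0, so the forward reaction is spontaneous (proceeds forward).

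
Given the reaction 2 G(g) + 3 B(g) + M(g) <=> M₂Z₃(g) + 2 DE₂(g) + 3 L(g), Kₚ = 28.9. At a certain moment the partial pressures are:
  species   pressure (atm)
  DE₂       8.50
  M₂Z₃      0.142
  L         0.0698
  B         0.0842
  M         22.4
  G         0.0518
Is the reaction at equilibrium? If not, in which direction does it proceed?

Qₚ = P(M₂Z₃)·P(DE₂)²·P(L)³ / (P(G)²·P(B)³·P(M)) = (0.142)·(8.50)²·(0.0698)³ / ((0.0518)²·(0.0842)³·(22.4)) = 97.2
Qₚ = 97.2 > Kₚ = 28.9, so the reverse reaction proceeds.

toward reactants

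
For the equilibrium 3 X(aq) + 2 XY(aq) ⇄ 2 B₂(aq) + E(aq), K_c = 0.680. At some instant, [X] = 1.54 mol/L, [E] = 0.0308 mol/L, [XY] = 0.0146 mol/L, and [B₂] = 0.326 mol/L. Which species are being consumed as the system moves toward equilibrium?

Q_c = [B₂]²·[E] / ([X]³·[XY]²) = (0.326)²·(0.0308) / ((1.54)³·(0.0146)²) = 4.20
Q_c = 4.20 > K_c = 0.680: net reverse reaction.

B₂, E (products)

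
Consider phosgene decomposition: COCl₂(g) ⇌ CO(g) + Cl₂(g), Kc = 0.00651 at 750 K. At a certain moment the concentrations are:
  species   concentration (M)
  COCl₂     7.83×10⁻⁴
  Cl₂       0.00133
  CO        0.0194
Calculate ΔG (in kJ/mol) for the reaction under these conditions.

ΔG = 10.1 kJ/mol

Qc = [CO]·[Cl₂] / [COCl₂] = (0.0194)·(0.00133) / (7.83×10⁻⁴) = 0.0330
ΔG = RT ln(Qc/Kc) = (8.314 J mol⁻¹ K⁻¹)(750 K) × ln(0.0330/0.00651)
   = (6.236 kJ/mol)(1.623) = 10.1 kJ/mol
ΔG > 0, so the forward reaction is non-spontaneous (proceeds in reverse).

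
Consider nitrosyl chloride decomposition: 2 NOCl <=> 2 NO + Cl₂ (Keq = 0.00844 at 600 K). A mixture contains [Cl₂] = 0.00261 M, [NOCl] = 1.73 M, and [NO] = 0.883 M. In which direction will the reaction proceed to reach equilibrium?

to the right

Q = [NO]²·[Cl₂] / [NOCl]² = (0.883)²·(0.00261) / (1.73)² = 6.80×10⁻⁴
Q = 6.80×10⁻⁴ < Keq = 0.00844, so the forward reaction proceeds.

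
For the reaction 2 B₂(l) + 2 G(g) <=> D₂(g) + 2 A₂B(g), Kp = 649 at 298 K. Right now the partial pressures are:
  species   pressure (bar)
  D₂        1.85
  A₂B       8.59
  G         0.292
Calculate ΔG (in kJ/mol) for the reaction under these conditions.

ΔG = 2.24 kJ/mol

(B₂ is a pure liquid — omitted from Qp.)
Qp = P(D₂)·P(A₂B)² / P(G)² = (1.85)·(8.59)² / (0.292)² = 1600
ΔG = RT ln(Qp/Kp) = (8.314 J mol⁻¹ K⁻¹)(298 K) × ln(1600/649)
   = (2.478 kJ/mol)(0.9023) = 2.24 kJ/mol
ΔG > 0, so the forward reaction is non-spontaneous (proceeds in reverse).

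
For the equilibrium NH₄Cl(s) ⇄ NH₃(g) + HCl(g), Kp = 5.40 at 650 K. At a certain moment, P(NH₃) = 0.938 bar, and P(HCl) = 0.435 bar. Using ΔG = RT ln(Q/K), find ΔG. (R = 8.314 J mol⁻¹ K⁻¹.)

ΔG = -14.0 kJ/mol

(NH₄Cl is a pure solid — omitted from Qp.)
Qp = P(NH₃)·P(HCl) = (0.938)·(0.435) = 0.408
ΔG = RT ln(Qp/Kp) = (8.314 J mol⁻¹ K⁻¹)(650 K) × ln(0.408/5.40)
   = (5.404 kJ/mol)(-2.583) = -14.0 kJ/mol
ΔG < 0, so the forward reaction is spontaneous (proceeds forward).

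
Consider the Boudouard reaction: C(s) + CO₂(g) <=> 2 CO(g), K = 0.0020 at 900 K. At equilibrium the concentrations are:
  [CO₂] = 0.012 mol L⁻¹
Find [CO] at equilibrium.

(C is a pure solid — omitted from K.)
At equilibrium, K = [CO]² / [CO₂] = 0.0020.
([CO])² / (0.012) = 0.0020
[CO]² = 2.40×10⁻⁵ ⇒ [CO] = 0.0049 mol L⁻¹

[CO] = 0.0049 mol L⁻¹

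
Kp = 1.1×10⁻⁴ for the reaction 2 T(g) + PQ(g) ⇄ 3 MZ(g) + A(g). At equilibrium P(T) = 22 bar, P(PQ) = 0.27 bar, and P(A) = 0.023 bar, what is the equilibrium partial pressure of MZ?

At equilibrium, Kp = P(MZ)³·P(A) / (P(T)²·P(PQ)) = 1.1×10⁻⁴.
(P(MZ))³·(0.023) / ((22)²·(0.27)) = 1.1×10⁻⁴
P(MZ)³ = 0.625 ⇒ P(MZ) = 0.85 bar

P(MZ) = 0.85 bar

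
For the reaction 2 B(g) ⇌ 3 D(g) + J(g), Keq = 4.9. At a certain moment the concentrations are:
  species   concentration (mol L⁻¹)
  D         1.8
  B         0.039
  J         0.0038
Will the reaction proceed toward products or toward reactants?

Q = [D]³·[J] / [B]² = (1.8)³·(0.0038) / (0.039)² = 15
Q = 15 > Keq = 4.9, so the reverse reaction proceeds.

in the reverse direction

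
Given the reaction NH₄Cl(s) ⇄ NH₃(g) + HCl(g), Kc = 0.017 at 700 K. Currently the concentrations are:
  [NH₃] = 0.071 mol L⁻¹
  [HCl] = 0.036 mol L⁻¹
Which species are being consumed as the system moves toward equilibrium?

NH₄Cl (reactants)

(NH₄Cl is a pure solid — omitted from Qc.)
Qc = [NH₃]·[HCl] = (0.071)·(0.036) = 0.0026
Qc = 0.0026 < Kc = 0.017: net forward reaction.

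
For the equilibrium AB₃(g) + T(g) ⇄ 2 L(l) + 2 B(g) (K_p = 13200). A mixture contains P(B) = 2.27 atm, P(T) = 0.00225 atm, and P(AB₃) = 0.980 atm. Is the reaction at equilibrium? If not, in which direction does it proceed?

(L is a pure liquid — omitted from Q_p.)
Q_p = P(B)² / (P(AB₃)·P(T)) = (2.27)² / ((0.980)·(0.00225)) = 2340
Q_p = 2340 < K_p = 13200, so the forward reaction proceeds.

in the forward direction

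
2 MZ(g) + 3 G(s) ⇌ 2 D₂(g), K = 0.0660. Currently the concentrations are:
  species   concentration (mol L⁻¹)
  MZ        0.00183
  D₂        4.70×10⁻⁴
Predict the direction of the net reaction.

no net change (already at equilibrium)

(G is a pure solid — omitted from Q.)
Q = [D₂]² / [MZ]² = (4.70×10⁻⁴)² / (0.00183)² = 0.0660
Q = 0.0660 = K, so the system is already at equilibrium.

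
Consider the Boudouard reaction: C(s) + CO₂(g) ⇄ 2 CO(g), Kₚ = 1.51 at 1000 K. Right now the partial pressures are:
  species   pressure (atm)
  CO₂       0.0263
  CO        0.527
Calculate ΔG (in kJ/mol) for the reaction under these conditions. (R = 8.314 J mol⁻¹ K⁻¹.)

(C is a pure solid — omitted from Qₚ.)
Qₚ = P(CO)² / P(CO₂) = (0.527)² / (0.0263) = 10.6
ΔG = RT ln(Qₚ/Kₚ) = (8.314 J mol⁻¹ K⁻¹)(1000 K) × ln(10.6/1.51)
   = (8.314 kJ/mol)(1.949) = 16.2 kJ/mol
ΔG > 0, so the forward reaction is non-spontaneous (proceeds in reverse).

ΔG = 16.2 kJ/mol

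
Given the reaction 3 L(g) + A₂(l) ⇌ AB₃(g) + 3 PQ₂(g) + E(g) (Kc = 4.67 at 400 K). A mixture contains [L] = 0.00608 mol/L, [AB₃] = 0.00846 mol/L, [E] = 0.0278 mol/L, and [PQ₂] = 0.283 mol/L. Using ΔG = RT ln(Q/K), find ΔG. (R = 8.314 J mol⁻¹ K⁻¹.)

ΔG = 5.40 kJ/mol

(A₂ is a pure liquid — omitted from Qc.)
Qc = [AB₃]·[PQ₂]³·[E] / [L]³ = (0.00846)·(0.283)³·(0.0278) / (0.00608)³ = 23.7
ΔG = RT ln(Qc/Kc) = (8.314 J mol⁻¹ K⁻¹)(400 K) × ln(23.7/4.67)
   = (3.326 kJ/mol)(1.624) = 5.40 kJ/mol
ΔG > 0, so the forward reaction is non-spontaneous (proceeds in reverse).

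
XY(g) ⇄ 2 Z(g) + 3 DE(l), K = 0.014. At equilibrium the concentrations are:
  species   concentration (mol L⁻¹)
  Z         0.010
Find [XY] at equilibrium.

(DE is a pure liquid — omitted from K.)
At equilibrium, K = [Z]² / [XY] = 0.014.
(0.010)² / ([XY]) = 0.014
[XY] = 0.00714 = 0.0071 mol L⁻¹

[XY] = 0.0071 mol L⁻¹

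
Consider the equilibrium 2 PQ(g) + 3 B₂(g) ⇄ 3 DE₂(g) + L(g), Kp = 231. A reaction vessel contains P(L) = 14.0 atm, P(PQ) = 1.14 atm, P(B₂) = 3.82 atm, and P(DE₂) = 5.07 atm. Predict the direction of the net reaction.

in the forward direction

Qp = P(DE₂)³·P(L) / (P(PQ)²·P(B₂)³) = (5.07)³·(14.0) / ((1.14)²·(3.82)³) = 25.2
Qp = 25.2 < Kp = 231, so the forward reaction proceeds.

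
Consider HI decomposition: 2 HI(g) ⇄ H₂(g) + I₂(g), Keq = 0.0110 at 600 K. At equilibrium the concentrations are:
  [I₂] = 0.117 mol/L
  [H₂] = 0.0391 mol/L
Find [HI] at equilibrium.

[HI] = 0.645 mol/L

At equilibrium, Keq = [H₂]·[I₂] / [HI]² = 0.0110.
(0.0391)·(0.117) / ([HI])² = 0.0110
[HI]² = 0.416 ⇒ [HI] = 0.645 mol/L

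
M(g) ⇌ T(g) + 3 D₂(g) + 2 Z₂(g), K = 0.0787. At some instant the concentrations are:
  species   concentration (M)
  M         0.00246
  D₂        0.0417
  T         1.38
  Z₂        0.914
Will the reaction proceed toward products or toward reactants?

Q = [T]·[D₂]³·[Z₂]² / [M] = (1.38)·(0.0417)³·(0.914)² / (0.00246) = 0.0340
Q = 0.0340 < K = 0.0787, so the forward reaction proceeds.

in the forward direction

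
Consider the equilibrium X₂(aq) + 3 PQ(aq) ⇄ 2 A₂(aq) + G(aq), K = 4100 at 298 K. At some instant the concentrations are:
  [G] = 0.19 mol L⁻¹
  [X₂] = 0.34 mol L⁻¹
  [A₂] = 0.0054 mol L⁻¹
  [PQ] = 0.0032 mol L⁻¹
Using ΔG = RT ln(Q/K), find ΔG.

Q = [A₂]²·[G] / ([X₂]·[PQ]³) = (0.0054)²·(0.19) / ((0.34)·(0.0032)³) = 497
ΔG = RT ln(Q/K) = (8.314 J mol⁻¹ K⁻¹)(298 K) × ln(497/4100)
   = (2.478 kJ/mol)(-2.110) = -5.23 kJ/mol
ΔG < 0, so the forward reaction is spontaneous (proceeds forward).

ΔG = -5.23 kJ/mol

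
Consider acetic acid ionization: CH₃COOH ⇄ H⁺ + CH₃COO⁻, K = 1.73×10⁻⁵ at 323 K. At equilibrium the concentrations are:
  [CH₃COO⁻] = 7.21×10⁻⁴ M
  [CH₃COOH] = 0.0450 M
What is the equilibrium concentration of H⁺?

At equilibrium, K = [H⁺]·[CH₃COO⁻] / [CH₃COOH] = 1.73×10⁻⁵.
([H⁺])·(7.21×10⁻⁴) / (0.0450) = 1.73×10⁻⁵
[H⁺] = 0.00108 M

[H⁺] = 0.00108 M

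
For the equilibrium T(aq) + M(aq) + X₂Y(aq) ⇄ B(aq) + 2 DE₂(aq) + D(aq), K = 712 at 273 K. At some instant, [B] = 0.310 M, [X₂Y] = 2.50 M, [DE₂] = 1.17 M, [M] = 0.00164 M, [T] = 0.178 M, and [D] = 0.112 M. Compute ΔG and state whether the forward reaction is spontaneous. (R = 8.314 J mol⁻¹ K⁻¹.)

Q = [B]·[DE₂]²·[D] / ([T]·[M]·[X₂Y]) = (0.310)·(1.17)²·(0.112) / ((0.178)·(0.00164)·(2.50)) = 65.1
ΔG = RT ln(Q/K) = (8.314 J mol⁻¹ K⁻¹)(273 K) × ln(65.1/712)
   = (2.270 kJ/mol)(-2.392) = -5.43 kJ/mol
ΔG < 0, so the forward reaction is spontaneous (proceeds forward).

ΔG = -5.43 kJ/mol; the forward reaction is spontaneous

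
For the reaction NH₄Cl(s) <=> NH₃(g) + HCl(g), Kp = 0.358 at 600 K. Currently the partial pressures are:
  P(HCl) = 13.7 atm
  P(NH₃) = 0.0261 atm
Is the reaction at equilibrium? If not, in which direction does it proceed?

neither direction; the system is at equilibrium

(NH₄Cl is a pure solid — omitted from Qp.)
Qp = P(NH₃)·P(HCl) = (0.0261)·(13.7) = 0.358
Qp = 0.358 = Kp, so the system is already at equilibrium.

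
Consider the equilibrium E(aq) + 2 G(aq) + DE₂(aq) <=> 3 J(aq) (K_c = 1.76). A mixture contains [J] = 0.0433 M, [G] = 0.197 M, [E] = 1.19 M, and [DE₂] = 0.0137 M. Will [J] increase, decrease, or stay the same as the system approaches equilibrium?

increase

Q_c = [J]³ / ([E]·[G]²·[DE₂]) = (0.0433)³ / ((1.19)·(0.197)²·(0.0137)) = 0.128
Q_c = 0.128 < K_c = 1.76: net forward reaction.
J is a product, so it increases.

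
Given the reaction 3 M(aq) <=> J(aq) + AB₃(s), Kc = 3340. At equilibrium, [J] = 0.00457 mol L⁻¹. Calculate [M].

(AB₃ is a pure solid — omitted from Kc.)
At equilibrium, Kc = [J] / [M]³ = 3340.
(0.00457) / ([M])³ = 3340
[M]³ = 1.37e-6 ⇒ [M] = 0.0111 mol L⁻¹

[M] = 0.0111 mol L⁻¹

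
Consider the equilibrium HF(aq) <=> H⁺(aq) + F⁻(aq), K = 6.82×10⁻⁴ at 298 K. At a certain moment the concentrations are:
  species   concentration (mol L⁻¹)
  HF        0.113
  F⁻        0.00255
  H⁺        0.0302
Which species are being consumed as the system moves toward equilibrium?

Q = [H⁺]·[F⁻] / [HF] = (0.0302)·(0.00255) / (0.113) = 6.82×10⁻⁴
Q = 6.82×10⁻⁴ = K; the system is at equilibrium.

none (at equilibrium)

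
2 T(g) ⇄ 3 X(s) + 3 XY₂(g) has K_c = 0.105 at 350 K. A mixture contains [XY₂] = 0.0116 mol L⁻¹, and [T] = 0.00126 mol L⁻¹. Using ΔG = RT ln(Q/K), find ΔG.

(X is a pure solid — omitted from Q_c.)
Q_c = [XY₂]³ / [T]² = (0.0116)³ / (0.00126)² = 0.983
ΔG = RT ln(Q_c/K_c) = (8.314 J mol⁻¹ K⁻¹)(350 K) × ln(0.983/0.105)
   = (2.910 kJ/mol)(2.237) = 6.51 kJ/mol
ΔG > 0, so the forward reaction is non-spontaneous (proceeds in reverse).

ΔG = 6.51 kJ/mol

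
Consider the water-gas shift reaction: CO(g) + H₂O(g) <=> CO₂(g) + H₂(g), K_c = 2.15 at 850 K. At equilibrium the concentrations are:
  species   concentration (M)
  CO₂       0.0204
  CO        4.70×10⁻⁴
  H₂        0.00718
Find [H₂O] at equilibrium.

At equilibrium, K_c = [CO₂]·[H₂] / ([CO]·[H₂O]) = 2.15.
(0.0204)·(0.00718) / ((4.70×10⁻⁴)·([H₂O])) = 2.15
[H₂O] = 0.145 M

[H₂O] = 0.145 M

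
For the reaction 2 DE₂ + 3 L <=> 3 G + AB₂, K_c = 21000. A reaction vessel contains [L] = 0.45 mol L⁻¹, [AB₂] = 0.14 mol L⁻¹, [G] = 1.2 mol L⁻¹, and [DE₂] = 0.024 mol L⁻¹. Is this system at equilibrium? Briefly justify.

Q_c = [G]³·[AB₂] / ([DE₂]²·[L]³) = (1.2)³·(0.14) / ((0.024)²·(0.45)³) = 4600
Q_c = 4600 < K_c = 21000: net forward reaction.

no; Q < K, reaction proceeds forward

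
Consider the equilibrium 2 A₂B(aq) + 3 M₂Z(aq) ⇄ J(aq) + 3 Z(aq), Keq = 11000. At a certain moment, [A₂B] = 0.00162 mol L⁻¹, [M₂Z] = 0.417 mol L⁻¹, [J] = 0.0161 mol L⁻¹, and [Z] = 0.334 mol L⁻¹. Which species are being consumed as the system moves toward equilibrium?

Q = [J]·[Z]³ / ([A₂B]²·[M₂Z]³) = (0.0161)·(0.334)³ / ((0.00162)²·(0.417)³) = 3150
Q = 3150 < Keq = 11000: net forward reaction.

A₂B, M₂Z (reactants)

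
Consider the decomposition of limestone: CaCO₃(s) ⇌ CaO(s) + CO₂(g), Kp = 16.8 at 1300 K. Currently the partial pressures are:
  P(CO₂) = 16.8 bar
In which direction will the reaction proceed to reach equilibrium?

(CaCO₃, CaO are pure solids — omitted from Qp.)
Qp = P(CO₂) = 16.8
Qp = 16.8 = Kp, so the system is already at equilibrium.

no net change (already at equilibrium)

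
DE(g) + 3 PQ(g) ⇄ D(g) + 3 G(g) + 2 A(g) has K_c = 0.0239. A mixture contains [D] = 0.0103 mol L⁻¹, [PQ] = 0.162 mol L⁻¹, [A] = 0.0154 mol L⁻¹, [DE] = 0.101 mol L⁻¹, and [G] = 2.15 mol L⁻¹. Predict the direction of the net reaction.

to the left

Q_c = [D]·[G]³·[A]² / ([DE]·[PQ]³) = (0.0103)·(2.15)³·(0.0154)² / ((0.101)·(0.162)³) = 0.0565
Q_c = 0.0565 > K_c = 0.0239, so the reverse reaction proceeds.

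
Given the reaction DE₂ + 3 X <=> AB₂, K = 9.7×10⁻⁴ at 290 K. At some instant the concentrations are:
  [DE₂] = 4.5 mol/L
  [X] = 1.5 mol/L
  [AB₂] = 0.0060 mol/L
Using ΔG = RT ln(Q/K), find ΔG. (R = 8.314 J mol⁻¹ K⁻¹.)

Q = [AB₂] / ([DE₂]·[X]³) = (0.0060) / ((4.5)·(1.5)³) = 3.95×10⁻⁴
ΔG = RT ln(Q/K) = (8.314 J mol⁻¹ K⁻¹)(290 K) × ln(3.95×10⁻⁴/9.7×10⁻⁴)
   = (2.411 kJ/mol)(-0.8984) = -2.17 kJ/mol
ΔG < 0, so the forward reaction is spontaneous (proceeds forward).

ΔG = -2.17 kJ/mol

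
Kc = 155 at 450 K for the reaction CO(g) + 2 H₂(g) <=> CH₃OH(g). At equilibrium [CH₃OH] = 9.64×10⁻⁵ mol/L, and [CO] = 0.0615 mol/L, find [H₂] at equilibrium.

At equilibrium, Kc = [CH₃OH] / ([CO]·[H₂]²) = 155.
(9.64×10⁻⁵) / ((0.0615)·([H₂])²) = 155
[H₂]² = 1.01×10⁻⁵ ⇒ [H₂] = 0.00318 mol/L

[H₂] = 0.00318 mol/L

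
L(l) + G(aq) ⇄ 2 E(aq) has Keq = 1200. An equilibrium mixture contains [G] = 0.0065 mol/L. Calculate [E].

(L is a pure liquid — omitted from Keq.)
At equilibrium, Keq = [E]² / [G] = 1200.
([E])² / (0.0065) = 1200
[E]² = 7.80 ⇒ [E] = 2.8 mol/L

[E] = 2.8 mol/L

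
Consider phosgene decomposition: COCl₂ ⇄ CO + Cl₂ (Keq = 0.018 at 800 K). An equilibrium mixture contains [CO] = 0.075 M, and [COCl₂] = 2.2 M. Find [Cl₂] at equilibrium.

At equilibrium, Keq = [CO]·[Cl₂] / [COCl₂] = 0.018.
(0.075)·([Cl₂]) / (2.2) = 0.018
[Cl₂] = 0.528 = 0.53 M

[Cl₂] = 0.53 M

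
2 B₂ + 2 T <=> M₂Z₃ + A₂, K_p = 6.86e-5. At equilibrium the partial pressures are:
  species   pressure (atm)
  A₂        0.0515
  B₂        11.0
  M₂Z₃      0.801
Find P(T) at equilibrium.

At equilibrium, K_p = P(M₂Z₃)·P(A₂) / (P(B₂)²·P(T)²) = 6.86e-5.
(0.801)·(0.0515) / ((11.0)²·(P(T))²) = 6.86e-5
P(T)² = 4.97 ⇒ P(T) = 2.23 atm

P(T) = 2.23 atm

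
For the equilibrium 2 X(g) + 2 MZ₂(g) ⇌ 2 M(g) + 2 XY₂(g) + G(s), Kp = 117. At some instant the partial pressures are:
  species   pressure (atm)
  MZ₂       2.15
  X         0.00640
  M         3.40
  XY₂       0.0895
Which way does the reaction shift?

reverse (toward reactants)

(G is a pure solid — omitted from Qp.)
Qp = P(M)²·P(XY₂)² / (P(X)²·P(MZ₂)²) = (3.40)²·(0.0895)² / ((0.00640)²·(2.15)²) = 489
Qp = 489 > Kp = 117, so the reverse reaction proceeds.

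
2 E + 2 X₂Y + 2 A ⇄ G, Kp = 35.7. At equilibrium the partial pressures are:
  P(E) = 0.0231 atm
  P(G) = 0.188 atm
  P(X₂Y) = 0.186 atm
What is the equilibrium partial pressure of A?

At equilibrium, Kp = P(G) / (P(E)²·P(X₂Y)²·P(A)²) = 35.7.
(0.188) / ((0.0231)²·(0.186)²·(P(A))²) = 35.7
P(A)² = 285 ⇒ P(A) = 16.9 atm

P(A) = 16.9 atm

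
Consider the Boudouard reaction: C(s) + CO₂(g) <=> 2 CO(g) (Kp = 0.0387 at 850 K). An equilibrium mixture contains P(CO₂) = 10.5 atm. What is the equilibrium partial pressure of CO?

P(CO) = 0.637 atm

(C is a pure solid — omitted from Kp.)
At equilibrium, Kp = P(CO)² / P(CO₂) = 0.0387.
(P(CO))² / (10.5) = 0.0387
P(CO)² = 0.406 ⇒ P(CO) = 0.637 atm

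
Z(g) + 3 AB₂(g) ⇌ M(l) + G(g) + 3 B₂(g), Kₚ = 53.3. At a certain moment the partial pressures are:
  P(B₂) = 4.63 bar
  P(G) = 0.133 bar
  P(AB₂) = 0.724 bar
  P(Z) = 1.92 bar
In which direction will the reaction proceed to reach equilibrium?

(M is a pure liquid — omitted from Qₚ.)
Qₚ = P(G)·P(B₂)³ / (P(Z)·P(AB₂)³) = (0.133)·(4.63)³ / ((1.92)·(0.724)³) = 18.1
Qₚ = 18.1 < Kₚ = 53.3, so the forward reaction proceeds.

to the right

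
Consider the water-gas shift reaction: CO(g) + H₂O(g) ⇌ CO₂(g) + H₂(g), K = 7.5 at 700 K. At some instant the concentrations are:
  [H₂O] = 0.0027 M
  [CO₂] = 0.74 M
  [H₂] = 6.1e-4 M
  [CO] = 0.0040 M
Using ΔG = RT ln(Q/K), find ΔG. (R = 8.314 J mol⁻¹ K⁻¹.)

ΔG = 10.0 kJ/mol

Q = [CO₂]·[H₂] / ([CO]·[H₂O]) = (0.74)·(6.1e-4) / ((0.0040)·(0.0027)) = 41.8
ΔG = RT ln(Q/K) = (8.314 J mol⁻¹ K⁻¹)(700 K) × ln(41.8/7.5)
   = (5.820 kJ/mol)(1.718) = 10.0 kJ/mol
ΔG > 0, so the forward reaction is non-spontaneous (proceeds in reverse).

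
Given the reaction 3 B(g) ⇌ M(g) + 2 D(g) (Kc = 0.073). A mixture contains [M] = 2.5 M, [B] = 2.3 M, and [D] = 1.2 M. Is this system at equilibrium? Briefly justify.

Qc = [M]·[D]² / [B]³ = (2.5)·(1.2)² / (2.3)³ = 0.30
Qc = 0.30 > Kc = 0.073: net reverse reaction.

no; Q > K, reaction proceeds in reverse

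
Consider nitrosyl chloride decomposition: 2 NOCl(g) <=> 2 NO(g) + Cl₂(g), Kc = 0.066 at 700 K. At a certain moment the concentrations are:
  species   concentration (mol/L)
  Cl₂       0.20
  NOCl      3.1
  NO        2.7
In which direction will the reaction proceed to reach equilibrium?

toward reactants

Qc = [NO]²·[Cl₂] / [NOCl]² = (2.7)²·(0.20) / (3.1)² = 0.15
Qc = 0.15 > Kc = 0.066, so the reverse reaction proceeds.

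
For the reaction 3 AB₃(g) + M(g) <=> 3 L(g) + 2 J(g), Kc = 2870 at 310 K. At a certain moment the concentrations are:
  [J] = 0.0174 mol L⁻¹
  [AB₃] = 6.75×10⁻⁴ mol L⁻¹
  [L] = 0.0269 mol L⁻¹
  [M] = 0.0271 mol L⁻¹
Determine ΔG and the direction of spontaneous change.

ΔG = -3.61 kJ/mol; the forward reaction is spontaneous

Qc = [L]³·[J]² / ([AB₃]³·[M]) = (0.0269)³·(0.0174)² / ((6.75×10⁻⁴)³·(0.0271)) = 707
ΔG = RT ln(Qc/Kc) = (8.314 J mol⁻¹ K⁻¹)(310 K) × ln(707/2870)
   = (2.577 kJ/mol)(-1.401) = -3.61 kJ/mol
ΔG < 0, so the forward reaction is spontaneous (proceeds forward).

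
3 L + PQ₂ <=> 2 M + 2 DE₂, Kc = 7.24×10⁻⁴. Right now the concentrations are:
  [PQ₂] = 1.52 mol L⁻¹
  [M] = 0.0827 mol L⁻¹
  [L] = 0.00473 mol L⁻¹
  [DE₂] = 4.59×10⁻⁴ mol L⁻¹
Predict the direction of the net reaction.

reverse (toward reactants)

Qc = [M]²·[DE₂]² / ([L]³·[PQ₂]) = (0.0827)²·(4.59×10⁻⁴)² / ((0.00473)³·(1.52)) = 0.00896
Qc = 0.00896 > Kc = 7.24×10⁻⁴, so the reverse reaction proceeds.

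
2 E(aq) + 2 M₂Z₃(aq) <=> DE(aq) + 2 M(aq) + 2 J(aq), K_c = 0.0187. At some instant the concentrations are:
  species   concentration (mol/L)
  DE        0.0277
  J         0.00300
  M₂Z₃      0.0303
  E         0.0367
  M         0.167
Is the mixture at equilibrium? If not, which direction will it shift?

Q_c = [DE]·[M]²·[J]² / ([E]²·[M₂Z₃]²) = (0.0277)·(0.167)²·(0.00300)² / ((0.0367)²·(0.0303)²) = 0.00562
Q_c = 0.00562 < K_c = 0.0187: net forward reaction.

no; Q < K, reaction proceeds forward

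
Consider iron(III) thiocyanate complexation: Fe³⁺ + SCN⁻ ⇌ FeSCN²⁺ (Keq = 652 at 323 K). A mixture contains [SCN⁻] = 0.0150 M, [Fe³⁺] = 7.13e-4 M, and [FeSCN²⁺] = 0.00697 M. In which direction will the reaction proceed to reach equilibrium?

no net change (already at equilibrium)

Q = [FeSCN²⁺] / ([Fe³⁺]·[SCN⁻]) = (0.00697) / ((7.13e-4)·(0.0150)) = 652
Q = 652 = Keq, so the system is already at equilibrium.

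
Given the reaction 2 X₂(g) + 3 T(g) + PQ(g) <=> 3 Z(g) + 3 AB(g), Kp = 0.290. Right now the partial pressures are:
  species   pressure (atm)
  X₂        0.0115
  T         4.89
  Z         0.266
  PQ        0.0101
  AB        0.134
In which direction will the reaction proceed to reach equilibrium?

at equilibrium

Qp = P(Z)³·P(AB)³ / (P(X₂)²·P(T)³·P(PQ)) = (0.266)³·(0.134)³ / ((0.0115)²·(4.89)³·(0.0101)) = 0.290
Qp = 0.290 = Kp, so the system is already at equilibrium.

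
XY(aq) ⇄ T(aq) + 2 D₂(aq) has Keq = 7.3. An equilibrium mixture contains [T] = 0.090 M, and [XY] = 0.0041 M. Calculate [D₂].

At equilibrium, Keq = [T]·[D₂]² / [XY] = 7.3.
(0.090)·([D₂])² / (0.0041) = 7.3
[D₂]² = 0.333 ⇒ [D₂] = 0.58 M

[D₂] = 0.58 M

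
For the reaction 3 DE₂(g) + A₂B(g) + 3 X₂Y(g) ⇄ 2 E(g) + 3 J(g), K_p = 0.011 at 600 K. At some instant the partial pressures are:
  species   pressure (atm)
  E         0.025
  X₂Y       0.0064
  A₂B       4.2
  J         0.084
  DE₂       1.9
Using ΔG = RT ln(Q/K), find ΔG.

Q_p = P(E)²·P(J)³ / (P(DE₂)³·P(A₂B)·P(X₂Y)³) = (0.025)²·(0.084)³ / ((1.9)³·(4.2)·(0.0064)³) = 0.0491
ΔG = RT ln(Q_p/K_p) = (8.314 J mol⁻¹ K⁻¹)(600 K) × ln(0.0491/0.011)
   = (4.988 kJ/mol)(1.496) = 7.46 kJ/mol
ΔG > 0, so the forward reaction is non-spontaneous (proceeds in reverse).

ΔG = 7.46 kJ/mol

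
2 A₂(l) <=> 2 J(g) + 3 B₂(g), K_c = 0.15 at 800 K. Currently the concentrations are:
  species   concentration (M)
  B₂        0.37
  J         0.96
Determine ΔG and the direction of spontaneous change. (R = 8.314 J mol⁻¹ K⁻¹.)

ΔG = -7.76 kJ/mol; the forward reaction is spontaneous

(A₂ is a pure liquid — omitted from Q_c.)
Q_c = [J]²·[B₂]³ = (0.96)²·(0.37)³ = 0.0467
ΔG = RT ln(Q_c/K_c) = (8.314 J mol⁻¹ K⁻¹)(800 K) × ln(0.0467/0.15)
   = (6.651 kJ/mol)(-1.167) = -7.76 kJ/mol
ΔG < 0, so the forward reaction is spontaneous (proceeds forward).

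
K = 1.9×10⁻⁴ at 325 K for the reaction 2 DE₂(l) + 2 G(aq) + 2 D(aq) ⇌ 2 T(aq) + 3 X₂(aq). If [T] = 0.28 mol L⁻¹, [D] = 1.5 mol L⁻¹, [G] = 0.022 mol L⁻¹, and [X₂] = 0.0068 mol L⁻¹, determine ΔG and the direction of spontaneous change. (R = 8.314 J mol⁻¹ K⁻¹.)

ΔG = -5.75 kJ/mol; the forward reaction is spontaneous

(DE₂ is a pure liquid — omitted from Q.)
Q = [T]²·[X₂]³ / ([G]²·[D]²) = (0.28)²·(0.0068)³ / ((0.022)²·(1.5)²) = 2.26×10⁻⁵
ΔG = RT ln(Q/K) = (8.314 J mol⁻¹ K⁻¹)(325 K) × ln(2.26×10⁻⁵/1.9×10⁻⁴)
   = (2.702 kJ/mol)(-2.129) = -5.75 kJ/mol
ΔG < 0, so the forward reaction is spontaneous (proceeds forward).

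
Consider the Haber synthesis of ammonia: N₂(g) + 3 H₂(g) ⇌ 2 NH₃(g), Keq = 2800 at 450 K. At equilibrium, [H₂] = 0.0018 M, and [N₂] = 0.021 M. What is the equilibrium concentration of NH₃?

[NH₃] = 5.9×10⁻⁴ M

At equilibrium, Keq = [NH₃]² / ([N₂]·[H₂]³) = 2800.
([NH₃])² / ((0.021)·(0.0018)³) = 2800
[NH₃]² = 3.43×10⁻⁷ ⇒ [NH₃] = 5.9×10⁻⁴ M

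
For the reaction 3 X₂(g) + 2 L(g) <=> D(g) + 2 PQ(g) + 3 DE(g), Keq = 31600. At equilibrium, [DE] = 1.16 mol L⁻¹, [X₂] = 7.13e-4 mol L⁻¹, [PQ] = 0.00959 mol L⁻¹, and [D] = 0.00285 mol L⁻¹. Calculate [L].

At equilibrium, Keq = [D]·[PQ]²·[DE]³ / ([X₂]³·[L]²) = 31600.
(0.00285)·(0.00959)²·(1.16)³ / ((7.13e-4)³·([L])²) = 31600
[L]² = 0.0357 ⇒ [L] = 0.189 mol L⁻¹

[L] = 0.189 mol L⁻¹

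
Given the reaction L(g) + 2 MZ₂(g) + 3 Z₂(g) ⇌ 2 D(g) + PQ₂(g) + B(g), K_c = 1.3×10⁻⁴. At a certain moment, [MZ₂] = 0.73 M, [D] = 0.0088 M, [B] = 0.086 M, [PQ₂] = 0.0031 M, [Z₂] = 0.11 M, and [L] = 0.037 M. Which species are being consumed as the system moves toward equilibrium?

D, PQ₂, B (products)

Q_c = [D]²·[PQ₂]·[B] / ([L]·[MZ₂]²·[Z₂]³) = (0.0088)²·(0.0031)·(0.086) / ((0.037)·(0.73)²·(0.11)³) = 7.9×10⁻⁴
Q_c = 7.9×10⁻⁴ > K_c = 1.3×10⁻⁴: net reverse reaction.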